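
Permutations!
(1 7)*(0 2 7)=[2, 0, 7, 3, 4, 5, 6, 1]=(0 2 7 1)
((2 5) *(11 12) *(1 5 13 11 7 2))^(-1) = (1 5)(2 7 12 11 13) = [0, 5, 7, 3, 4, 1, 6, 12, 8, 9, 10, 13, 11, 2]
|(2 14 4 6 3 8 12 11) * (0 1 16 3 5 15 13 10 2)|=|(0 1 16 3 8 12 11)(2 14 4 6 5 15 13 10)|=56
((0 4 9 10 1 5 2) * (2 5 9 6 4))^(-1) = (0 2)(1 10 9)(4 6) = [2, 10, 0, 3, 6, 5, 4, 7, 8, 1, 9]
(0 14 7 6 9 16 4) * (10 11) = [14, 1, 2, 3, 0, 5, 9, 6, 8, 16, 11, 10, 12, 13, 7, 15, 4] = (0 14 7 6 9 16 4)(10 11)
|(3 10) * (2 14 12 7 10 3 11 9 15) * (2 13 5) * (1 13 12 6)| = 6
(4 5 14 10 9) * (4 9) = (4 5 14 10) = [0, 1, 2, 3, 5, 14, 6, 7, 8, 9, 4, 11, 12, 13, 10]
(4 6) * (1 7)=[0, 7, 2, 3, 6, 5, 4, 1]=(1 7)(4 6)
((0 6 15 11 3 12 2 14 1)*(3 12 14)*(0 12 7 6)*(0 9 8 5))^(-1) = (0 5 8 9)(1 14 3 2 12)(6 7 11 15) = [5, 14, 12, 2, 4, 8, 7, 11, 9, 0, 10, 15, 1, 13, 3, 6]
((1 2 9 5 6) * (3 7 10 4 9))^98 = (1 6 5 9 4 10 7 3 2) = [0, 6, 1, 2, 10, 9, 5, 3, 8, 4, 7]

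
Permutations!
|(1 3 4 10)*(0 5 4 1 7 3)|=7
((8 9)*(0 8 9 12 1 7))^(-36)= (0 7 1 12 8)= [7, 12, 2, 3, 4, 5, 6, 1, 0, 9, 10, 11, 8]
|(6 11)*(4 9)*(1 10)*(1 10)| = |(4 9)(6 11)| = 2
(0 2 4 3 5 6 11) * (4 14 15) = (0 2 14 15 4 3 5 6 11) = [2, 1, 14, 5, 3, 6, 11, 7, 8, 9, 10, 0, 12, 13, 15, 4]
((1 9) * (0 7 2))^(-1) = (0 2 7)(1 9) = [2, 9, 7, 3, 4, 5, 6, 0, 8, 1]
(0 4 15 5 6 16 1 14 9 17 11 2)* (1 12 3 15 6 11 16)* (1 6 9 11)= (0 4 9 17 16 12 3 15 5 1 14 11 2)= [4, 14, 0, 15, 9, 1, 6, 7, 8, 17, 10, 2, 3, 13, 11, 5, 12, 16]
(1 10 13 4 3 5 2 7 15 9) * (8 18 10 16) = [0, 16, 7, 5, 3, 2, 6, 15, 18, 1, 13, 11, 12, 4, 14, 9, 8, 17, 10] = (1 16 8 18 10 13 4 3 5 2 7 15 9)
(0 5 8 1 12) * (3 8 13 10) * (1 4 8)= (0 5 13 10 3 1 12)(4 8)= [5, 12, 2, 1, 8, 13, 6, 7, 4, 9, 3, 11, 0, 10]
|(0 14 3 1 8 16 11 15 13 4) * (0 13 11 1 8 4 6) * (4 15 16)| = |(0 14 3 8 4 13 6)(1 15 11 16)| = 28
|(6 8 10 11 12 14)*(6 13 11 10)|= 4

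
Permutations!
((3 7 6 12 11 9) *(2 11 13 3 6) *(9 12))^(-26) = [0, 1, 3, 12, 4, 5, 6, 13, 8, 9, 10, 7, 2, 11] = (2 3 12)(7 13 11)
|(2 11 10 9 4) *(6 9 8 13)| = |(2 11 10 8 13 6 9 4)| = 8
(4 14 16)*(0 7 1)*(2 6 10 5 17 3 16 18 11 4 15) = (0 7 1)(2 6 10 5 17 3 16 15)(4 14 18 11) = [7, 0, 6, 16, 14, 17, 10, 1, 8, 9, 5, 4, 12, 13, 18, 2, 15, 3, 11]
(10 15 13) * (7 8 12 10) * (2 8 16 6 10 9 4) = (2 8 12 9 4)(6 10 15 13 7 16) = [0, 1, 8, 3, 2, 5, 10, 16, 12, 4, 15, 11, 9, 7, 14, 13, 6]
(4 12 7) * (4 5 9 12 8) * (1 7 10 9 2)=(1 7 5 2)(4 8)(9 12 10)=[0, 7, 1, 3, 8, 2, 6, 5, 4, 12, 9, 11, 10]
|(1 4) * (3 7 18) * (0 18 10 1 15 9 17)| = |(0 18 3 7 10 1 4 15 9 17)| = 10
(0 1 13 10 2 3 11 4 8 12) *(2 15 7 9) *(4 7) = [1, 13, 3, 11, 8, 5, 6, 9, 12, 2, 15, 7, 0, 10, 14, 4] = (0 1 13 10 15 4 8 12)(2 3 11 7 9)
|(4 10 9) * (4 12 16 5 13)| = 7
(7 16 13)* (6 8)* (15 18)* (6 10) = (6 8 10)(7 16 13)(15 18) = [0, 1, 2, 3, 4, 5, 8, 16, 10, 9, 6, 11, 12, 7, 14, 18, 13, 17, 15]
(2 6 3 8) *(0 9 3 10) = (0 9 3 8 2 6 10) = [9, 1, 6, 8, 4, 5, 10, 7, 2, 3, 0]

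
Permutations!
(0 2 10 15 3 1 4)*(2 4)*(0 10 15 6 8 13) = [4, 2, 15, 1, 10, 5, 8, 7, 13, 9, 6, 11, 12, 0, 14, 3] = (0 4 10 6 8 13)(1 2 15 3)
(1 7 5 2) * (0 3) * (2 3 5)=[5, 7, 1, 0, 4, 3, 6, 2]=(0 5 3)(1 7 2)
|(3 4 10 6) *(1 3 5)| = 6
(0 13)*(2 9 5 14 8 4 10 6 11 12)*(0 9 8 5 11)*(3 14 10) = [13, 1, 8, 14, 3, 10, 0, 7, 4, 11, 6, 12, 2, 9, 5] = (0 13 9 11 12 2 8 4 3 14 5 10 6)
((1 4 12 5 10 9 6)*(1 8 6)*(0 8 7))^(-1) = (0 7 6 8)(1 9 10 5 12 4) = [7, 9, 2, 3, 1, 12, 8, 6, 0, 10, 5, 11, 4]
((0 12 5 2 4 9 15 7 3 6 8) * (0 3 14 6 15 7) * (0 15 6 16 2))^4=[12, 1, 14, 6, 16, 0, 8, 4, 3, 2, 10, 11, 5, 13, 9, 15, 7]=(0 12 5)(2 14 9)(3 6 8)(4 16 7)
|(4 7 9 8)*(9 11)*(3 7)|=|(3 7 11 9 8 4)|=6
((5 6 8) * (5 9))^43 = [0, 1, 2, 3, 4, 9, 5, 7, 6, 8] = (5 9 8 6)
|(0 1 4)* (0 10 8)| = |(0 1 4 10 8)| = 5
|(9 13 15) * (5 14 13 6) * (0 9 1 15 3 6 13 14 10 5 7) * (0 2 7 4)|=6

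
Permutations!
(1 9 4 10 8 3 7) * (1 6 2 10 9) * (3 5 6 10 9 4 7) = (2 9 7 10 8 5 6) = [0, 1, 9, 3, 4, 6, 2, 10, 5, 7, 8]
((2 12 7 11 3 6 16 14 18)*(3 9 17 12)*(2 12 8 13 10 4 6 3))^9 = [0, 1, 2, 3, 17, 5, 8, 16, 7, 18, 9, 14, 6, 11, 10, 15, 13, 12, 4] = (4 17 12 6 8 7 16 13 11 14 10 9 18)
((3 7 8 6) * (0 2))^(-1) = (0 2)(3 6 8 7) = [2, 1, 0, 6, 4, 5, 8, 3, 7]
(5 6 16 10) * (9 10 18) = (5 6 16 18 9 10) = [0, 1, 2, 3, 4, 6, 16, 7, 8, 10, 5, 11, 12, 13, 14, 15, 18, 17, 9]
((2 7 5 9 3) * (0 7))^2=(0 5 3)(2 7 9)=[5, 1, 7, 0, 4, 3, 6, 9, 8, 2]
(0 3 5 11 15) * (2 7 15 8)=[3, 1, 7, 5, 4, 11, 6, 15, 2, 9, 10, 8, 12, 13, 14, 0]=(0 3 5 11 8 2 7 15)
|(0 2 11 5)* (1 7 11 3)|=|(0 2 3 1 7 11 5)|=7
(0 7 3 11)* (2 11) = (0 7 3 2 11) = [7, 1, 11, 2, 4, 5, 6, 3, 8, 9, 10, 0]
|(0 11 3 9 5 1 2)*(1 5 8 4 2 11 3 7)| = |(0 3 9 8 4 2)(1 11 7)| = 6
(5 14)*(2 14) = (2 14 5) = [0, 1, 14, 3, 4, 2, 6, 7, 8, 9, 10, 11, 12, 13, 5]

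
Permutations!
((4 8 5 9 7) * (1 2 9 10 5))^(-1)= [0, 8, 1, 3, 7, 10, 6, 9, 4, 2, 5]= (1 8 4 7 9 2)(5 10)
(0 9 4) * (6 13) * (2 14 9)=(0 2 14 9 4)(6 13)=[2, 1, 14, 3, 0, 5, 13, 7, 8, 4, 10, 11, 12, 6, 9]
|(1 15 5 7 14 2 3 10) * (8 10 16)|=|(1 15 5 7 14 2 3 16 8 10)|=10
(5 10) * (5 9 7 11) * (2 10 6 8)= (2 10 9 7 11 5 6 8)= [0, 1, 10, 3, 4, 6, 8, 11, 2, 7, 9, 5]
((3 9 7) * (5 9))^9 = (3 5 9 7) = [0, 1, 2, 5, 4, 9, 6, 3, 8, 7]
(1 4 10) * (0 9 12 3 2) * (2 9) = (0 2)(1 4 10)(3 9 12) = [2, 4, 0, 9, 10, 5, 6, 7, 8, 12, 1, 11, 3]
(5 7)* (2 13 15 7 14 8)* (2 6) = (2 13 15 7 5 14 8 6) = [0, 1, 13, 3, 4, 14, 2, 5, 6, 9, 10, 11, 12, 15, 8, 7]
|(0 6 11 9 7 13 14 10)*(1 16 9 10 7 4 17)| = |(0 6 11 10)(1 16 9 4 17)(7 13 14)| = 60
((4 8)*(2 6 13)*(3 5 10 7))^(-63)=(13)(3 5 10 7)(4 8)=[0, 1, 2, 5, 8, 10, 6, 3, 4, 9, 7, 11, 12, 13]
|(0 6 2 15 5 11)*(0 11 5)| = 4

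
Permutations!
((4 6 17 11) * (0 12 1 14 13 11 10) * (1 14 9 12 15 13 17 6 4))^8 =[17, 13, 2, 3, 4, 5, 6, 7, 8, 11, 14, 15, 1, 0, 9, 10, 16, 12] =(0 17 12 1 13)(9 11 15 10 14)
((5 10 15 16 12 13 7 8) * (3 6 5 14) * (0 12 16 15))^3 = (16)(0 7 3 10 13 14 5 12 8 6) = [7, 1, 2, 10, 4, 12, 0, 3, 6, 9, 13, 11, 8, 14, 5, 15, 16]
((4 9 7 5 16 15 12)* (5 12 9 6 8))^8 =(4 12 7 9 15 16 5 8 6) =[0, 1, 2, 3, 12, 8, 4, 9, 6, 15, 10, 11, 7, 13, 14, 16, 5]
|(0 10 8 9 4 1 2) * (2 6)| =|(0 10 8 9 4 1 6 2)| =8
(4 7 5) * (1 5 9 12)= (1 5 4 7 9 12)= [0, 5, 2, 3, 7, 4, 6, 9, 8, 12, 10, 11, 1]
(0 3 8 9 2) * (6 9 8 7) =(0 3 7 6 9 2) =[3, 1, 0, 7, 4, 5, 9, 6, 8, 2]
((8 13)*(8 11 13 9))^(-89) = (8 9)(11 13) = [0, 1, 2, 3, 4, 5, 6, 7, 9, 8, 10, 13, 12, 11]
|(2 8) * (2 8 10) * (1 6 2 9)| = |(1 6 2 10 9)| = 5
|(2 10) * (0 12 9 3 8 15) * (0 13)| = |(0 12 9 3 8 15 13)(2 10)| = 14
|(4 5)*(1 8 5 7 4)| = |(1 8 5)(4 7)| = 6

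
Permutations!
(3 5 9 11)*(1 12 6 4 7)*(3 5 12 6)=(1 6 4 7)(3 12)(5 9 11)=[0, 6, 2, 12, 7, 9, 4, 1, 8, 11, 10, 5, 3]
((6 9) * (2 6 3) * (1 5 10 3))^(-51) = [0, 6, 10, 5, 4, 9, 3, 7, 8, 2, 1] = (1 6 3 5 9 2 10)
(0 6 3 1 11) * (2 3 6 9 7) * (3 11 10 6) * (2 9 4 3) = (0 4 3 1 10 6 2 11)(7 9) = [4, 10, 11, 1, 3, 5, 2, 9, 8, 7, 6, 0]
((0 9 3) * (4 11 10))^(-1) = (0 3 9)(4 10 11) = [3, 1, 2, 9, 10, 5, 6, 7, 8, 0, 11, 4]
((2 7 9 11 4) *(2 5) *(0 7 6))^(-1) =(0 6 2 5 4 11 9 7) =[6, 1, 5, 3, 11, 4, 2, 0, 8, 7, 10, 9]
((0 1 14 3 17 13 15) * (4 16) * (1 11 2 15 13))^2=[2, 3, 0, 1, 4, 5, 6, 7, 8, 9, 10, 15, 12, 13, 17, 11, 16, 14]=(0 2)(1 3)(11 15)(14 17)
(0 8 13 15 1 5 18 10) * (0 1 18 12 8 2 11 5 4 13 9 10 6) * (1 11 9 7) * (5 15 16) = (0 2 9 10 11 15 18 6)(1 4 13 16 5 12 8 7) = [2, 4, 9, 3, 13, 12, 0, 1, 7, 10, 11, 15, 8, 16, 14, 18, 5, 17, 6]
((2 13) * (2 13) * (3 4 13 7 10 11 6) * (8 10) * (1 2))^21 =[0, 2, 1, 10, 11, 5, 8, 3, 4, 9, 13, 7, 12, 6] =(1 2)(3 10 13 6 8 4 11 7)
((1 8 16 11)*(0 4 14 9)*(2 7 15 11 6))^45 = [4, 7, 8, 3, 14, 5, 1, 16, 15, 0, 10, 2, 12, 13, 9, 6, 11] = (0 4 14 9)(1 7 16 11 2 8 15 6)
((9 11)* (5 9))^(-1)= [0, 1, 2, 3, 4, 11, 6, 7, 8, 5, 10, 9]= (5 11 9)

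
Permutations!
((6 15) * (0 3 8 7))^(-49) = (0 7 8 3)(6 15) = [7, 1, 2, 0, 4, 5, 15, 8, 3, 9, 10, 11, 12, 13, 14, 6]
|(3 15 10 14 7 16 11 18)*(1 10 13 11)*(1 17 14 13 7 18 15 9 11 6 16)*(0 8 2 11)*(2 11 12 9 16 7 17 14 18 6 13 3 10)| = |(0 8 11 15 17 18 10 3 16 14 6 7 1 2 12 9)| = 16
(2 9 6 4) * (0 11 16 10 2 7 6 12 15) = (0 11 16 10 2 9 12 15)(4 7 6) = [11, 1, 9, 3, 7, 5, 4, 6, 8, 12, 2, 16, 15, 13, 14, 0, 10]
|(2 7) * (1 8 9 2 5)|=6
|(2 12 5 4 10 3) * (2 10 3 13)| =7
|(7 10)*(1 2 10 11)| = |(1 2 10 7 11)| = 5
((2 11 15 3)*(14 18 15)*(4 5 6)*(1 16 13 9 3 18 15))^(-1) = (1 18 15 14 11 2 3 9 13 16)(4 6 5) = [0, 18, 3, 9, 6, 4, 5, 7, 8, 13, 10, 2, 12, 16, 11, 14, 1, 17, 15]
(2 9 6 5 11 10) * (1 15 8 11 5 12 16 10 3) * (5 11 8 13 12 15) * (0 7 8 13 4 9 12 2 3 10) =(0 7 8 13 2 12 16)(1 5 11 10 3)(4 9 6 15) =[7, 5, 12, 1, 9, 11, 15, 8, 13, 6, 3, 10, 16, 2, 14, 4, 0]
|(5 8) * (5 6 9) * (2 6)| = 5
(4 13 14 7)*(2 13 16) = (2 13 14 7 4 16) = [0, 1, 13, 3, 16, 5, 6, 4, 8, 9, 10, 11, 12, 14, 7, 15, 2]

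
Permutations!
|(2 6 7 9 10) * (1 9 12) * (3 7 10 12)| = 6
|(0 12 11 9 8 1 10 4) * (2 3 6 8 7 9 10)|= 10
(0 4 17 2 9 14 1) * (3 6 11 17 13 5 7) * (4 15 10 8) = (0 15 10 8 4 13 5 7 3 6 11 17 2 9 14 1) = [15, 0, 9, 6, 13, 7, 11, 3, 4, 14, 8, 17, 12, 5, 1, 10, 16, 2]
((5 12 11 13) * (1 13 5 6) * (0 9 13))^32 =[13, 9, 2, 3, 4, 11, 0, 7, 8, 6, 10, 12, 5, 1] =(0 13 1 9 6)(5 11 12)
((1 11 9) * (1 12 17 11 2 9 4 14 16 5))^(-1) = (1 5 16 14 4 11 17 12 9 2) = [0, 5, 1, 3, 11, 16, 6, 7, 8, 2, 10, 17, 9, 13, 4, 15, 14, 12]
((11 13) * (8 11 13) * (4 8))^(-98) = [0, 1, 2, 3, 8, 5, 6, 7, 11, 9, 10, 4, 12, 13] = (13)(4 8 11)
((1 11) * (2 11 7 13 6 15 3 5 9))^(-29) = (1 7 13 6 15 3 5 9 2 11) = [0, 7, 11, 5, 4, 9, 15, 13, 8, 2, 10, 1, 12, 6, 14, 3]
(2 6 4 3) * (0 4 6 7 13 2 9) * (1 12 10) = (0 4 3 9)(1 12 10)(2 7 13) = [4, 12, 7, 9, 3, 5, 6, 13, 8, 0, 1, 11, 10, 2]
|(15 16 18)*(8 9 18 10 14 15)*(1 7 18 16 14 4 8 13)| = |(1 7 18 13)(4 8 9 16 10)(14 15)| = 20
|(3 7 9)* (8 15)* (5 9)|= |(3 7 5 9)(8 15)|= 4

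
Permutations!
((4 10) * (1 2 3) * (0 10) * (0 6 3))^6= [2, 3, 1, 6, 10, 5, 4, 7, 8, 9, 0]= (0 2 1 3 6 4 10)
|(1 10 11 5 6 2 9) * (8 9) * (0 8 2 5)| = 6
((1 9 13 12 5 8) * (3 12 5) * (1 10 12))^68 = (1 8)(3 5)(9 10)(12 13) = [0, 8, 2, 5, 4, 3, 6, 7, 1, 10, 9, 11, 13, 12]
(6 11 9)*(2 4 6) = (2 4 6 11 9) = [0, 1, 4, 3, 6, 5, 11, 7, 8, 2, 10, 9]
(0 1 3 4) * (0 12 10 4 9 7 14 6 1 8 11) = (0 8 11)(1 3 9 7 14 6)(4 12 10) = [8, 3, 2, 9, 12, 5, 1, 14, 11, 7, 4, 0, 10, 13, 6]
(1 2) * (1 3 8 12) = (1 2 3 8 12) = [0, 2, 3, 8, 4, 5, 6, 7, 12, 9, 10, 11, 1]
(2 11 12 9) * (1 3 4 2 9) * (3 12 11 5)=(1 12)(2 5 3 4)=[0, 12, 5, 4, 2, 3, 6, 7, 8, 9, 10, 11, 1]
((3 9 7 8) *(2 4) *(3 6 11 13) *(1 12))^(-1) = [0, 12, 4, 13, 2, 5, 8, 9, 7, 3, 10, 6, 1, 11] = (1 12)(2 4)(3 13 11 6 8 7 9)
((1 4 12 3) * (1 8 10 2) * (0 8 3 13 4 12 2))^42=(1 13 2 12 4)=[0, 13, 12, 3, 1, 5, 6, 7, 8, 9, 10, 11, 4, 2]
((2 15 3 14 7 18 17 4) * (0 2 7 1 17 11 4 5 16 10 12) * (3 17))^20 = (18)(0 5)(1 14 3)(2 16)(10 15)(12 17) = [5, 14, 16, 1, 4, 0, 6, 7, 8, 9, 15, 11, 17, 13, 3, 10, 2, 12, 18]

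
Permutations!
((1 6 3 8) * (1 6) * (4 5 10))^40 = [0, 1, 2, 8, 5, 10, 3, 7, 6, 9, 4] = (3 8 6)(4 5 10)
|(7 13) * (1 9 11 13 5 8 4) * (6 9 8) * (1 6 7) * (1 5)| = |(1 8 4 6 9 11 13 5 7)| = 9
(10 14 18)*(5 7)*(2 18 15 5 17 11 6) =[0, 1, 18, 3, 4, 7, 2, 17, 8, 9, 14, 6, 12, 13, 15, 5, 16, 11, 10] =(2 18 10 14 15 5 7 17 11 6)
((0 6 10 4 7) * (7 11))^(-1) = (0 7 11 4 10 6) = [7, 1, 2, 3, 10, 5, 0, 11, 8, 9, 6, 4]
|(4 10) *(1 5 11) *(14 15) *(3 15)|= 6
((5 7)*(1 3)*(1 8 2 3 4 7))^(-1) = (1 5 7 4)(2 8 3) = [0, 5, 8, 2, 1, 7, 6, 4, 3]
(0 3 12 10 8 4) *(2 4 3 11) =[11, 1, 4, 12, 0, 5, 6, 7, 3, 9, 8, 2, 10] =(0 11 2 4)(3 12 10 8)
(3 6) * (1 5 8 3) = (1 5 8 3 6) = [0, 5, 2, 6, 4, 8, 1, 7, 3]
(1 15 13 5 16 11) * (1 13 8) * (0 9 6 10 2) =[9, 15, 0, 3, 4, 16, 10, 7, 1, 6, 2, 13, 12, 5, 14, 8, 11] =(0 9 6 10 2)(1 15 8)(5 16 11 13)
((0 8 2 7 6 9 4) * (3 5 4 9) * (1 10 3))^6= (0 10 2 5 6)(1 8 3 7 4)= [10, 8, 5, 7, 1, 6, 0, 4, 3, 9, 2]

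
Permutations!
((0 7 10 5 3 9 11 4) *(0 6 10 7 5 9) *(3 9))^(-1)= [3, 1, 2, 10, 11, 0, 4, 7, 8, 5, 6, 9]= (0 3 10 6 4 11 9 5)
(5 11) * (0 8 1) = [8, 0, 2, 3, 4, 11, 6, 7, 1, 9, 10, 5] = (0 8 1)(5 11)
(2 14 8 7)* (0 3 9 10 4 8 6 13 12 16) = (0 3 9 10 4 8 7 2 14 6 13 12 16) = [3, 1, 14, 9, 8, 5, 13, 2, 7, 10, 4, 11, 16, 12, 6, 15, 0]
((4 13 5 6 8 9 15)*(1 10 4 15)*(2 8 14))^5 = (15)(1 6)(2 4)(5 9)(8 13)(10 14) = [0, 6, 4, 3, 2, 9, 1, 7, 13, 5, 14, 11, 12, 8, 10, 15]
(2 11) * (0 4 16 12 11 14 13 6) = (0 4 16 12 11 2 14 13 6) = [4, 1, 14, 3, 16, 5, 0, 7, 8, 9, 10, 2, 11, 6, 13, 15, 12]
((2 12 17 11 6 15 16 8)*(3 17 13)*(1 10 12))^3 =(1 13 11 16)(2 12 17 15)(3 6 8 10) =[0, 13, 12, 6, 4, 5, 8, 7, 10, 9, 3, 16, 17, 11, 14, 2, 1, 15]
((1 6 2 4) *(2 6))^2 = (6)(1 4 2) = [0, 4, 1, 3, 2, 5, 6]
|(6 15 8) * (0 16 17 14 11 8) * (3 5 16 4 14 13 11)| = |(0 4 14 3 5 16 17 13 11 8 6 15)| = 12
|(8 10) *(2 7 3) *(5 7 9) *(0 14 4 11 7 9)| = 14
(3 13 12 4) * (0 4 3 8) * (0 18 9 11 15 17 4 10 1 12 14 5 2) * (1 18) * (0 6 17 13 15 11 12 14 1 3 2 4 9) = (0 10 18)(1 14 5 4 8 3 15 13)(2 6 17 9 12) = [10, 14, 6, 15, 8, 4, 17, 7, 3, 12, 18, 11, 2, 1, 5, 13, 16, 9, 0]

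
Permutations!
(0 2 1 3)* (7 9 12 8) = (0 2 1 3)(7 9 12 8) = [2, 3, 1, 0, 4, 5, 6, 9, 7, 12, 10, 11, 8]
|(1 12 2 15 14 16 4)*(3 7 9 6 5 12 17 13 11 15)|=|(1 17 13 11 15 14 16 4)(2 3 7 9 6 5 12)|=56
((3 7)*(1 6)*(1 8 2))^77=[0, 6, 1, 7, 4, 5, 8, 3, 2]=(1 6 8 2)(3 7)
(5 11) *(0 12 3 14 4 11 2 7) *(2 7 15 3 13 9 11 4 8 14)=(0 12 13 9 11 5 7)(2 15 3)(8 14)=[12, 1, 15, 2, 4, 7, 6, 0, 14, 11, 10, 5, 13, 9, 8, 3]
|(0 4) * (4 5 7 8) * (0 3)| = 6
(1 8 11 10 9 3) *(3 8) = [0, 3, 2, 1, 4, 5, 6, 7, 11, 8, 9, 10] = (1 3)(8 11 10 9)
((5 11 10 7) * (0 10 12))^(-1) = (0 12 11 5 7 10) = [12, 1, 2, 3, 4, 7, 6, 10, 8, 9, 0, 5, 11]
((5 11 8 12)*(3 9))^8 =(12) =[0, 1, 2, 3, 4, 5, 6, 7, 8, 9, 10, 11, 12]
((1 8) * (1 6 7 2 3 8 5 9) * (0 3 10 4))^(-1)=[4, 9, 7, 0, 10, 1, 8, 6, 3, 5, 2]=(0 4 10 2 7 6 8 3)(1 9 5)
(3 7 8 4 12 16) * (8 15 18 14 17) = (3 7 15 18 14 17 8 4 12 16) = [0, 1, 2, 7, 12, 5, 6, 15, 4, 9, 10, 11, 16, 13, 17, 18, 3, 8, 14]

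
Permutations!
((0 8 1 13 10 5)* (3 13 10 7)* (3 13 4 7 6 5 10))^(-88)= (0 1 4 13 5 8 3 7 6)= [1, 4, 2, 7, 13, 8, 0, 6, 3, 9, 10, 11, 12, 5]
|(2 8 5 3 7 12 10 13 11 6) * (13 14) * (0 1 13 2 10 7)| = |(0 1 13 11 6 10 14 2 8 5 3)(7 12)| = 22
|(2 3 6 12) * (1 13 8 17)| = 4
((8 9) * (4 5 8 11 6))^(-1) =(4 6 11 9 8 5) =[0, 1, 2, 3, 6, 4, 11, 7, 5, 8, 10, 9]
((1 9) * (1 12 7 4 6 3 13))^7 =(1 13 3 6 4 7 12 9) =[0, 13, 2, 6, 7, 5, 4, 12, 8, 1, 10, 11, 9, 3]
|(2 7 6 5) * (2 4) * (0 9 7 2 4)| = |(0 9 7 6 5)| = 5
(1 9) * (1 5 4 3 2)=(1 9 5 4 3 2)=[0, 9, 1, 2, 3, 4, 6, 7, 8, 5]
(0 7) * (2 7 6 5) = (0 6 5 2 7) = [6, 1, 7, 3, 4, 2, 5, 0]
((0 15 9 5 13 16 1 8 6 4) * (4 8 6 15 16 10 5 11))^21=(0 6 9)(1 15 4)(8 11 16)=[6, 15, 2, 3, 1, 5, 9, 7, 11, 0, 10, 16, 12, 13, 14, 4, 8]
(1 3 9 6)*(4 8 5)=[0, 3, 2, 9, 8, 4, 1, 7, 5, 6]=(1 3 9 6)(4 8 5)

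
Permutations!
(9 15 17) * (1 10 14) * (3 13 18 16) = [0, 10, 2, 13, 4, 5, 6, 7, 8, 15, 14, 11, 12, 18, 1, 17, 3, 9, 16] = (1 10 14)(3 13 18 16)(9 15 17)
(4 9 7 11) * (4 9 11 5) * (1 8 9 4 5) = [0, 8, 2, 3, 11, 5, 6, 1, 9, 7, 10, 4] = (1 8 9 7)(4 11)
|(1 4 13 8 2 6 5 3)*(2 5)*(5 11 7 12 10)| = |(1 4 13 8 11 7 12 10 5 3)(2 6)| = 10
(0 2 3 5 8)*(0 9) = [2, 1, 3, 5, 4, 8, 6, 7, 9, 0] = (0 2 3 5 8 9)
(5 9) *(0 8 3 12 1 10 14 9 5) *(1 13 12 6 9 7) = (0 8 3 6 9)(1 10 14 7)(12 13) = [8, 10, 2, 6, 4, 5, 9, 1, 3, 0, 14, 11, 13, 12, 7]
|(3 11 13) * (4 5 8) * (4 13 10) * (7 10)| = 8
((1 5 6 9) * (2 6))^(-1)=(1 9 6 2 5)=[0, 9, 5, 3, 4, 1, 2, 7, 8, 6]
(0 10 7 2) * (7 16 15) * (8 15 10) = (0 8 15 7 2)(10 16) = [8, 1, 0, 3, 4, 5, 6, 2, 15, 9, 16, 11, 12, 13, 14, 7, 10]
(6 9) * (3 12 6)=(3 12 6 9)=[0, 1, 2, 12, 4, 5, 9, 7, 8, 3, 10, 11, 6]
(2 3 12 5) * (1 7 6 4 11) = (1 7 6 4 11)(2 3 12 5) = [0, 7, 3, 12, 11, 2, 4, 6, 8, 9, 10, 1, 5]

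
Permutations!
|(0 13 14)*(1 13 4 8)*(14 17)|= |(0 4 8 1 13 17 14)|= 7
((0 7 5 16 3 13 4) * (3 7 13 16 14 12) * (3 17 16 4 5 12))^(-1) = (0 4 3 14 5 13)(7 16 17 12) = [4, 1, 2, 14, 3, 13, 6, 16, 8, 9, 10, 11, 7, 0, 5, 15, 17, 12]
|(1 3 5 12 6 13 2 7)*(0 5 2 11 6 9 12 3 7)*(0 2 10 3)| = |(0 5)(1 7)(3 10)(6 13 11)(9 12)| = 6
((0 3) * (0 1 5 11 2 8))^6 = (0 8 2 11 5 1 3) = [8, 3, 11, 0, 4, 1, 6, 7, 2, 9, 10, 5]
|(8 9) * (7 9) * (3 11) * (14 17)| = |(3 11)(7 9 8)(14 17)| = 6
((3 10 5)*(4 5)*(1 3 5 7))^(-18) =(1 10 7 3 4) =[0, 10, 2, 4, 1, 5, 6, 3, 8, 9, 7]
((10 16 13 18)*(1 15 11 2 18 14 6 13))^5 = (1 10 2 15 16 18 11)(6 14 13) = [0, 10, 15, 3, 4, 5, 14, 7, 8, 9, 2, 1, 12, 6, 13, 16, 18, 17, 11]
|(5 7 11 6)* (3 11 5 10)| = |(3 11 6 10)(5 7)| = 4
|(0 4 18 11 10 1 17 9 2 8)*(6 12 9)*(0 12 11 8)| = |(0 4 18 8 12 9 2)(1 17 6 11 10)| = 35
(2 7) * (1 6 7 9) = (1 6 7 2 9) = [0, 6, 9, 3, 4, 5, 7, 2, 8, 1]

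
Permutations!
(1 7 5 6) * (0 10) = [10, 7, 2, 3, 4, 6, 1, 5, 8, 9, 0] = (0 10)(1 7 5 6)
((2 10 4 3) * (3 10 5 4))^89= (2 3 10 4 5)= [0, 1, 3, 10, 5, 2, 6, 7, 8, 9, 4]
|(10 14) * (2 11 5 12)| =4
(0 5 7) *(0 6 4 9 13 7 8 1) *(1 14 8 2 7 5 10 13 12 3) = (0 10 13 5 2 7 6 4 9 12 3 1)(8 14) = [10, 0, 7, 1, 9, 2, 4, 6, 14, 12, 13, 11, 3, 5, 8]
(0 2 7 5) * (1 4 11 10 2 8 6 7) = [8, 4, 1, 3, 11, 0, 7, 5, 6, 9, 2, 10] = (0 8 6 7 5)(1 4 11 10 2)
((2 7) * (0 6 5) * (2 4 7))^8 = [5, 1, 2, 3, 4, 6, 0, 7] = (7)(0 5 6)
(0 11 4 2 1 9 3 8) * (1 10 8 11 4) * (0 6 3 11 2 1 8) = [4, 9, 10, 2, 1, 5, 3, 7, 6, 11, 0, 8] = (0 4 1 9 11 8 6 3 2 10)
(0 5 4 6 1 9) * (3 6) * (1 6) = (0 5 4 3 1 9) = [5, 9, 2, 1, 3, 4, 6, 7, 8, 0]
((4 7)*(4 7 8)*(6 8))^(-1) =(4 8 6) =[0, 1, 2, 3, 8, 5, 4, 7, 6]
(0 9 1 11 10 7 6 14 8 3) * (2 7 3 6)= [9, 11, 7, 0, 4, 5, 14, 2, 6, 1, 3, 10, 12, 13, 8]= (0 9 1 11 10 3)(2 7)(6 14 8)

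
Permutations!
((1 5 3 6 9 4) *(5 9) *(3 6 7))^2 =(1 4 9) =[0, 4, 2, 3, 9, 5, 6, 7, 8, 1]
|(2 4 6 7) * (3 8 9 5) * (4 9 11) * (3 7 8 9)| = |(2 3 9 5 7)(4 6 8 11)| = 20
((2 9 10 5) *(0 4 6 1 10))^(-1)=(0 9 2 5 10 1 6 4)=[9, 6, 5, 3, 0, 10, 4, 7, 8, 2, 1]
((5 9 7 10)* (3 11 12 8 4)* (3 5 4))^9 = (3 11 12 8)(4 10 7 9 5) = [0, 1, 2, 11, 10, 4, 6, 9, 3, 5, 7, 12, 8]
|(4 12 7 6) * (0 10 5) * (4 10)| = |(0 4 12 7 6 10 5)| = 7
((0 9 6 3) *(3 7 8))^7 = (0 9 6 7 8 3) = [9, 1, 2, 0, 4, 5, 7, 8, 3, 6]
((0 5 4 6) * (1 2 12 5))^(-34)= (0 1 2 12 5 4 6)= [1, 2, 12, 3, 6, 4, 0, 7, 8, 9, 10, 11, 5]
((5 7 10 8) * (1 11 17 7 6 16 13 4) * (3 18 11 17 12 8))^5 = (1 18 6 17 11 16 7 12 13 10 8 4 3 5) = [0, 18, 2, 5, 3, 1, 17, 12, 4, 9, 8, 16, 13, 10, 14, 15, 7, 11, 6]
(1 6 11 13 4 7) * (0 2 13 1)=(0 2 13 4 7)(1 6 11)=[2, 6, 13, 3, 7, 5, 11, 0, 8, 9, 10, 1, 12, 4]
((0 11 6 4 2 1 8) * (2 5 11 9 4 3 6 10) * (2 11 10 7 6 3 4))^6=(11)(0 9 2 1 8)=[9, 8, 1, 3, 4, 5, 6, 7, 0, 2, 10, 11]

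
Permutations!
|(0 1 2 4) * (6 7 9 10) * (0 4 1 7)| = |(0 7 9 10 6)(1 2)| = 10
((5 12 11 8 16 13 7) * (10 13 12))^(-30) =(5 13)(7 10)(8 12)(11 16) =[0, 1, 2, 3, 4, 13, 6, 10, 12, 9, 7, 16, 8, 5, 14, 15, 11]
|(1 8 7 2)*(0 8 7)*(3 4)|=|(0 8)(1 7 2)(3 4)|=6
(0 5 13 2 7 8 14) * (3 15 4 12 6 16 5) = (0 3 15 4 12 6 16 5 13 2 7 8 14) = [3, 1, 7, 15, 12, 13, 16, 8, 14, 9, 10, 11, 6, 2, 0, 4, 5]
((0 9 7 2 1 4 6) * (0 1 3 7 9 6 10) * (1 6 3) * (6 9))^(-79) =(0 4 2 3 10 1 7)(6 9) =[4, 7, 3, 10, 2, 5, 9, 0, 8, 6, 1]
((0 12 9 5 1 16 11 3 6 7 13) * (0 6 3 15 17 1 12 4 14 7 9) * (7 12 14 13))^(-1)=(0 12 14 5 9 6 13 4)(1 17 15 11 16)=[12, 17, 2, 3, 0, 9, 13, 7, 8, 6, 10, 16, 14, 4, 5, 11, 1, 15]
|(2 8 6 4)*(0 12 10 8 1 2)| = 6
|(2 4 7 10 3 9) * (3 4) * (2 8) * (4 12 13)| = 20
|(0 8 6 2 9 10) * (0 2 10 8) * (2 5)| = |(2 9 8 6 10 5)| = 6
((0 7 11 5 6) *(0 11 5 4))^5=[4, 1, 2, 3, 11, 7, 5, 0, 8, 9, 10, 6]=(0 4 11 6 5 7)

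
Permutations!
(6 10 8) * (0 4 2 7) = (0 4 2 7)(6 10 8) = [4, 1, 7, 3, 2, 5, 10, 0, 6, 9, 8]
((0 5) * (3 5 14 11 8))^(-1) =(0 5 3 8 11 14) =[5, 1, 2, 8, 4, 3, 6, 7, 11, 9, 10, 14, 12, 13, 0]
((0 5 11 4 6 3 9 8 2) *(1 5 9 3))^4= (1 6 4 11 5)= [0, 6, 2, 3, 11, 1, 4, 7, 8, 9, 10, 5]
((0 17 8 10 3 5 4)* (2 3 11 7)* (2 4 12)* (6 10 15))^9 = (17)(2 3 5 12) = [0, 1, 3, 5, 4, 12, 6, 7, 8, 9, 10, 11, 2, 13, 14, 15, 16, 17]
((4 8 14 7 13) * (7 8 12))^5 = (4 12 7 13)(8 14) = [0, 1, 2, 3, 12, 5, 6, 13, 14, 9, 10, 11, 7, 4, 8]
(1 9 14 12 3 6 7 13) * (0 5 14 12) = (0 5 14)(1 9 12 3 6 7 13) = [5, 9, 2, 6, 4, 14, 7, 13, 8, 12, 10, 11, 3, 1, 0]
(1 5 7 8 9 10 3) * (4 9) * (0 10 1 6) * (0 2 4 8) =[10, 5, 4, 6, 9, 7, 2, 0, 8, 1, 3] =(0 10 3 6 2 4 9 1 5 7)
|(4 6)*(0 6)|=|(0 6 4)|=3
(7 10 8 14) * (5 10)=(5 10 8 14 7)=[0, 1, 2, 3, 4, 10, 6, 5, 14, 9, 8, 11, 12, 13, 7]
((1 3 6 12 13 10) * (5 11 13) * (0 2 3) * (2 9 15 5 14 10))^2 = (0 15 11 2 6 14 1 9 5 13 3 12 10) = [15, 9, 6, 12, 4, 13, 14, 7, 8, 5, 0, 2, 10, 3, 1, 11]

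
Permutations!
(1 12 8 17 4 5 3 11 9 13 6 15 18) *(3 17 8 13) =(1 12 13 6 15 18)(3 11 9)(4 5 17) =[0, 12, 2, 11, 5, 17, 15, 7, 8, 3, 10, 9, 13, 6, 14, 18, 16, 4, 1]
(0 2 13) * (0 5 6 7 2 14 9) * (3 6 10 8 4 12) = (0 14 9)(2 13 5 10 8 4 12 3 6 7) = [14, 1, 13, 6, 12, 10, 7, 2, 4, 0, 8, 11, 3, 5, 9]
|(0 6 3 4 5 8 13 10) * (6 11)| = |(0 11 6 3 4 5 8 13 10)| = 9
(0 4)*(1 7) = (0 4)(1 7) = [4, 7, 2, 3, 0, 5, 6, 1]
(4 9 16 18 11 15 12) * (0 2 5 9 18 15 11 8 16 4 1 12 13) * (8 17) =(0 2 5 9 4 18 17 8 16 15 13)(1 12) =[2, 12, 5, 3, 18, 9, 6, 7, 16, 4, 10, 11, 1, 0, 14, 13, 15, 8, 17]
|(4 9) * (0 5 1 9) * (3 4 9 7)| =6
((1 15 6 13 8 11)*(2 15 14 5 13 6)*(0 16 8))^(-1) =[13, 11, 15, 3, 4, 14, 6, 7, 16, 9, 10, 8, 12, 5, 1, 2, 0] =(0 13 5 14 1 11 8 16)(2 15)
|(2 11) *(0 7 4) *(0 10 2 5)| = 7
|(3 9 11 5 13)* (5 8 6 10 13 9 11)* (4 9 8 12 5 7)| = |(3 11 12 5 8 6 10 13)(4 9 7)| = 24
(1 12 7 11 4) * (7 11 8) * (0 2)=(0 2)(1 12 11 4)(7 8)=[2, 12, 0, 3, 1, 5, 6, 8, 7, 9, 10, 4, 11]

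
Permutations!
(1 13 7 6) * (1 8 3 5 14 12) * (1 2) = (1 13 7 6 8 3 5 14 12 2) = [0, 13, 1, 5, 4, 14, 8, 6, 3, 9, 10, 11, 2, 7, 12]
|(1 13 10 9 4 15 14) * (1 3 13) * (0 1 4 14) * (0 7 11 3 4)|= 18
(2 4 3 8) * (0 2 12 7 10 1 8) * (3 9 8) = [2, 3, 4, 0, 9, 5, 6, 10, 12, 8, 1, 11, 7] = (0 2 4 9 8 12 7 10 1 3)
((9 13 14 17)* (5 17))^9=(5 14 13 9 17)=[0, 1, 2, 3, 4, 14, 6, 7, 8, 17, 10, 11, 12, 9, 13, 15, 16, 5]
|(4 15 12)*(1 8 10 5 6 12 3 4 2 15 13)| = |(1 8 10 5 6 12 2 15 3 4 13)| = 11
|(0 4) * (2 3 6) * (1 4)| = 3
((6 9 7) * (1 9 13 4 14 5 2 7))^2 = (2 6 4 5 7 13 14) = [0, 1, 6, 3, 5, 7, 4, 13, 8, 9, 10, 11, 12, 14, 2]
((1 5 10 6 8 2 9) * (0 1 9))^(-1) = (0 2 8 6 10 5 1) = [2, 0, 8, 3, 4, 1, 10, 7, 6, 9, 5]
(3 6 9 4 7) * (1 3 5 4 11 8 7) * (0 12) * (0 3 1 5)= [12, 1, 2, 6, 5, 4, 9, 0, 7, 11, 10, 8, 3]= (0 12 3 6 9 11 8 7)(4 5)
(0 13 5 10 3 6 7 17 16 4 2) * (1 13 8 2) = [8, 13, 0, 6, 1, 10, 7, 17, 2, 9, 3, 11, 12, 5, 14, 15, 4, 16] = (0 8 2)(1 13 5 10 3 6 7 17 16 4)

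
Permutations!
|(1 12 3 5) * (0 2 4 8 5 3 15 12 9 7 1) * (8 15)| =21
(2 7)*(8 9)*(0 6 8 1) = [6, 0, 7, 3, 4, 5, 8, 2, 9, 1] = (0 6 8 9 1)(2 7)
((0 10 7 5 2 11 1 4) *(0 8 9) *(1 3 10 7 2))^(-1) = (0 9 8 4 1 5 7)(2 10 3 11) = [9, 5, 10, 11, 1, 7, 6, 0, 4, 8, 3, 2]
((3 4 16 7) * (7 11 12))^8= (3 16 12)(4 11 7)= [0, 1, 2, 16, 11, 5, 6, 4, 8, 9, 10, 7, 3, 13, 14, 15, 12]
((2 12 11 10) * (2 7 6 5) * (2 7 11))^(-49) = (2 12)(5 6 7)(10 11) = [0, 1, 12, 3, 4, 6, 7, 5, 8, 9, 11, 10, 2]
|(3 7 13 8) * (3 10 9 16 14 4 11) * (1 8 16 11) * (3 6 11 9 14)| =20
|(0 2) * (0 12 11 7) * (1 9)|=|(0 2 12 11 7)(1 9)|=10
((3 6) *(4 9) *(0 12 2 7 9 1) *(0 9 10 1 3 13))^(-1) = (0 13 6 3 4 9 1 10 7 2 12) = [13, 10, 12, 4, 9, 5, 3, 2, 8, 1, 7, 11, 0, 6]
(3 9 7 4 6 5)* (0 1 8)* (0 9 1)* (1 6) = (1 8 9 7 4)(3 6 5) = [0, 8, 2, 6, 1, 3, 5, 4, 9, 7]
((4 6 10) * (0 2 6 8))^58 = [4, 1, 8, 3, 6, 5, 0, 7, 10, 9, 2] = (0 4 6)(2 8 10)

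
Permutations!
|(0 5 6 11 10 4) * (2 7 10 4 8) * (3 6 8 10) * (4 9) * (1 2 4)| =28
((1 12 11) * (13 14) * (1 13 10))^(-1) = (1 10 14 13 11 12) = [0, 10, 2, 3, 4, 5, 6, 7, 8, 9, 14, 12, 1, 11, 13]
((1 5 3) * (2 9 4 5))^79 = (1 2 9 4 5 3) = [0, 2, 9, 1, 5, 3, 6, 7, 8, 4]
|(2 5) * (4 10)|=|(2 5)(4 10)|=2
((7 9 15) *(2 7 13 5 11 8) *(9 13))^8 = (15)(2 13 11)(5 8 7) = [0, 1, 13, 3, 4, 8, 6, 5, 7, 9, 10, 2, 12, 11, 14, 15]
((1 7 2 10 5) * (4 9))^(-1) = [0, 5, 7, 3, 9, 10, 6, 1, 8, 4, 2] = (1 5 10 2 7)(4 9)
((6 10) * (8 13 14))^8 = (8 14 13) = [0, 1, 2, 3, 4, 5, 6, 7, 14, 9, 10, 11, 12, 8, 13]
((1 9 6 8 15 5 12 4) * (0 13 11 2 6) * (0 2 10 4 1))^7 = (0 11 4 13 10)(1 12 5 15 8 6 2 9) = [11, 12, 9, 3, 13, 15, 2, 7, 6, 1, 0, 4, 5, 10, 14, 8]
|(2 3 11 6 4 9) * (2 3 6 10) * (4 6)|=6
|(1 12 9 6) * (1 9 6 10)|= 5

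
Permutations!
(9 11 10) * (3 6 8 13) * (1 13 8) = (1 13 3 6)(9 11 10) = [0, 13, 2, 6, 4, 5, 1, 7, 8, 11, 9, 10, 12, 3]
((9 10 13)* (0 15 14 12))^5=(0 15 14 12)(9 13 10)=[15, 1, 2, 3, 4, 5, 6, 7, 8, 13, 9, 11, 0, 10, 12, 14]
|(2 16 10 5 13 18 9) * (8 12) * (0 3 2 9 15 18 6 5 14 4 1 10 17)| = 60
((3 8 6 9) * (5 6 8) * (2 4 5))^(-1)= (2 3 9 6 5 4)= [0, 1, 3, 9, 2, 4, 5, 7, 8, 6]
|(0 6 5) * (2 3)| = |(0 6 5)(2 3)| = 6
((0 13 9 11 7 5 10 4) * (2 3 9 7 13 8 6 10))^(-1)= (0 4 10 6 8)(2 5 7 13 11 9 3)= [4, 1, 5, 2, 10, 7, 8, 13, 0, 3, 6, 9, 12, 11]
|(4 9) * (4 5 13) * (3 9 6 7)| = 7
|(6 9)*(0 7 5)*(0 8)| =4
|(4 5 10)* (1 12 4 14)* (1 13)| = 7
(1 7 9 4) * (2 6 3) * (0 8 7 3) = (0 8 7 9 4 1 3 2 6) = [8, 3, 6, 2, 1, 5, 0, 9, 7, 4]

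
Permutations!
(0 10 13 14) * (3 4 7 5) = [10, 1, 2, 4, 7, 3, 6, 5, 8, 9, 13, 11, 12, 14, 0] = (0 10 13 14)(3 4 7 5)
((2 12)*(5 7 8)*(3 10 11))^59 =[0, 1, 12, 11, 4, 8, 6, 5, 7, 9, 3, 10, 2] =(2 12)(3 11 10)(5 8 7)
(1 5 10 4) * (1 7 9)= [0, 5, 2, 3, 7, 10, 6, 9, 8, 1, 4]= (1 5 10 4 7 9)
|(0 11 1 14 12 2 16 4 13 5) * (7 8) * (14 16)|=|(0 11 1 16 4 13 5)(2 14 12)(7 8)|=42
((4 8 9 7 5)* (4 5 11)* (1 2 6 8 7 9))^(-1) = [0, 8, 1, 3, 11, 5, 2, 4, 6, 9, 10, 7] = (1 8 6 2)(4 11 7)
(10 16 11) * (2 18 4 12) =(2 18 4 12)(10 16 11) =[0, 1, 18, 3, 12, 5, 6, 7, 8, 9, 16, 10, 2, 13, 14, 15, 11, 17, 4]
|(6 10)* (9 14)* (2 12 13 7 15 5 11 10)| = 18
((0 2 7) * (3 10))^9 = (3 10) = [0, 1, 2, 10, 4, 5, 6, 7, 8, 9, 3]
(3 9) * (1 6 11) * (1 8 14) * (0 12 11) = (0 12 11 8 14 1 6)(3 9) = [12, 6, 2, 9, 4, 5, 0, 7, 14, 3, 10, 8, 11, 13, 1]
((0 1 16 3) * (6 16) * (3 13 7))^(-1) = (0 3 7 13 16 6 1) = [3, 0, 2, 7, 4, 5, 1, 13, 8, 9, 10, 11, 12, 16, 14, 15, 6]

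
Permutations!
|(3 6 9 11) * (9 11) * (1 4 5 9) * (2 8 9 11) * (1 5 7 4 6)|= 8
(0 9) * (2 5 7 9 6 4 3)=(0 6 4 3 2 5 7 9)=[6, 1, 5, 2, 3, 7, 4, 9, 8, 0]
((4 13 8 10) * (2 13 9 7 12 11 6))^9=(2 6 11 12 7 9 4 10 8 13)=[0, 1, 6, 3, 10, 5, 11, 9, 13, 4, 8, 12, 7, 2]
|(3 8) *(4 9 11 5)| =|(3 8)(4 9 11 5)| =4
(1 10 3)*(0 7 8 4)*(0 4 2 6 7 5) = (0 5)(1 10 3)(2 6 7 8) = [5, 10, 6, 1, 4, 0, 7, 8, 2, 9, 3]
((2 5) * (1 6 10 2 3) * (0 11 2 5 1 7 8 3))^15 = [11, 6, 1, 3, 4, 0, 10, 7, 8, 9, 5, 2] = (0 11 2 1 6 10 5)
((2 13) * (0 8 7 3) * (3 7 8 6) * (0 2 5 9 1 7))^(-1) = [7, 9, 3, 6, 4, 13, 0, 1, 8, 5, 10, 11, 12, 2] = (0 7 1 9 5 13 2 3 6)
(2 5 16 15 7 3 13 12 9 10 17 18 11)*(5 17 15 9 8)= (2 17 18 11)(3 13 12 8 5 16 9 10 15 7)= [0, 1, 17, 13, 4, 16, 6, 3, 5, 10, 15, 2, 8, 12, 14, 7, 9, 18, 11]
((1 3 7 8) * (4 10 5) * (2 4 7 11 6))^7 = [0, 5, 3, 7, 11, 2, 1, 4, 10, 9, 6, 8] = (1 5 2 3 7 4 11 8 10 6)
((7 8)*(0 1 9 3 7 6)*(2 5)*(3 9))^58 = [8, 6, 2, 0, 4, 5, 7, 1, 3, 9] = (9)(0 8 3)(1 6 7)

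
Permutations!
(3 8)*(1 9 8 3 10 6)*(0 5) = [5, 9, 2, 3, 4, 0, 1, 7, 10, 8, 6] = (0 5)(1 9 8 10 6)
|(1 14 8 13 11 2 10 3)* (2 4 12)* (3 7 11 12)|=11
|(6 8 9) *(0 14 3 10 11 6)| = |(0 14 3 10 11 6 8 9)| = 8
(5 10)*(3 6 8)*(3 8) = (3 6)(5 10) = [0, 1, 2, 6, 4, 10, 3, 7, 8, 9, 5]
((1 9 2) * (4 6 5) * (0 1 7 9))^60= (9)= [0, 1, 2, 3, 4, 5, 6, 7, 8, 9]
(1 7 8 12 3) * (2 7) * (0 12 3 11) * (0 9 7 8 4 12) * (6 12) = [0, 2, 8, 1, 6, 5, 12, 4, 3, 7, 10, 9, 11] = (1 2 8 3)(4 6 12 11 9 7)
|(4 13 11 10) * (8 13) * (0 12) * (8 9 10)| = 6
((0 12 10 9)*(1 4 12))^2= (0 4 10)(1 12 9)= [4, 12, 2, 3, 10, 5, 6, 7, 8, 1, 0, 11, 9]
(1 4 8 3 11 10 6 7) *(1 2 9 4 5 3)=(1 5 3 11 10 6 7 2 9 4 8)=[0, 5, 9, 11, 8, 3, 7, 2, 1, 4, 6, 10]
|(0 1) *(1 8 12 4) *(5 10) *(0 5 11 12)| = 6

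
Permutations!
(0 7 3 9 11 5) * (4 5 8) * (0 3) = (0 7)(3 9 11 8 4 5) = [7, 1, 2, 9, 5, 3, 6, 0, 4, 11, 10, 8]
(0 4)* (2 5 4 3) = (0 3 2 5 4) = [3, 1, 5, 2, 0, 4]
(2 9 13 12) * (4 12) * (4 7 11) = (2 9 13 7 11 4 12) = [0, 1, 9, 3, 12, 5, 6, 11, 8, 13, 10, 4, 2, 7]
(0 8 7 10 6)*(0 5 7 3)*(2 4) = [8, 1, 4, 0, 2, 7, 5, 10, 3, 9, 6] = (0 8 3)(2 4)(5 7 10 6)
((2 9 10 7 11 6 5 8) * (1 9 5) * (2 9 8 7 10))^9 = (1 8 9 2 5 7 11 6) = [0, 8, 5, 3, 4, 7, 1, 11, 9, 2, 10, 6]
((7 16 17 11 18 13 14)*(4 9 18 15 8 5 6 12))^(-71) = [0, 1, 2, 3, 12, 8, 5, 14, 15, 4, 10, 17, 6, 18, 13, 11, 7, 16, 9] = (4 12 6 5 8 15 11 17 16 7 14 13 18 9)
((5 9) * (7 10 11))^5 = (5 9)(7 11 10) = [0, 1, 2, 3, 4, 9, 6, 11, 8, 5, 7, 10]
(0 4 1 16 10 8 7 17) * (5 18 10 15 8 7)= (0 4 1 16 15 8 5 18 10 7 17)= [4, 16, 2, 3, 1, 18, 6, 17, 5, 9, 7, 11, 12, 13, 14, 8, 15, 0, 10]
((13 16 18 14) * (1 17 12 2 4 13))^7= (1 18 13 2 17 14 16 4 12)= [0, 18, 17, 3, 12, 5, 6, 7, 8, 9, 10, 11, 1, 2, 16, 15, 4, 14, 13]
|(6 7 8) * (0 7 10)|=|(0 7 8 6 10)|=5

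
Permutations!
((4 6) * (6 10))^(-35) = [0, 1, 2, 3, 10, 5, 4, 7, 8, 9, 6] = (4 10 6)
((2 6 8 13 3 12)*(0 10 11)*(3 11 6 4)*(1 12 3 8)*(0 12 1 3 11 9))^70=(0 11 8 10 12 13 6 2 9 3 4)=[11, 1, 9, 4, 0, 5, 2, 7, 10, 3, 12, 8, 13, 6]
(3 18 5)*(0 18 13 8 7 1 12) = (0 18 5 3 13 8 7 1 12) = [18, 12, 2, 13, 4, 3, 6, 1, 7, 9, 10, 11, 0, 8, 14, 15, 16, 17, 5]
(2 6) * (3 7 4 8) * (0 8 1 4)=(0 8 3 7)(1 4)(2 6)=[8, 4, 6, 7, 1, 5, 2, 0, 3]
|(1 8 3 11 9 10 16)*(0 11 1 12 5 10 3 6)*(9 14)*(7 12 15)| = 24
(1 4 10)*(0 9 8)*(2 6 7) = (0 9 8)(1 4 10)(2 6 7) = [9, 4, 6, 3, 10, 5, 7, 2, 0, 8, 1]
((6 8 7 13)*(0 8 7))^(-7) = (0 8)(6 13 7) = [8, 1, 2, 3, 4, 5, 13, 6, 0, 9, 10, 11, 12, 7]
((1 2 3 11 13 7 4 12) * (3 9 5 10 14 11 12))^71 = (1 12 3 4 7 13 11 14 10 5 9 2) = [0, 12, 1, 4, 7, 9, 6, 13, 8, 2, 5, 14, 3, 11, 10]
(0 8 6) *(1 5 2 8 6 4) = (0 6)(1 5 2 8 4) = [6, 5, 8, 3, 1, 2, 0, 7, 4]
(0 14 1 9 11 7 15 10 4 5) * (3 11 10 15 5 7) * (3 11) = (15)(0 14 1 9 10 4 7 5) = [14, 9, 2, 3, 7, 0, 6, 5, 8, 10, 4, 11, 12, 13, 1, 15]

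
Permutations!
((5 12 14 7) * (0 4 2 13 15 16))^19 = (0 4 2 13 15 16)(5 7 14 12) = [4, 1, 13, 3, 2, 7, 6, 14, 8, 9, 10, 11, 5, 15, 12, 16, 0]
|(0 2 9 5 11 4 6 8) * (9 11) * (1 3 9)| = 12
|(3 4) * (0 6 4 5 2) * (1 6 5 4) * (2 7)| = 4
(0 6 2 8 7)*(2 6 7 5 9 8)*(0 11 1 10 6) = (0 7 11 1 10 6)(5 9 8) = [7, 10, 2, 3, 4, 9, 0, 11, 5, 8, 6, 1]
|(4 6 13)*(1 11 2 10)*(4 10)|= 7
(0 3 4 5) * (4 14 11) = (0 3 14 11 4 5) = [3, 1, 2, 14, 5, 0, 6, 7, 8, 9, 10, 4, 12, 13, 11]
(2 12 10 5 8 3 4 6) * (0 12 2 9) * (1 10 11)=[12, 10, 2, 4, 6, 8, 9, 7, 3, 0, 5, 1, 11]=(0 12 11 1 10 5 8 3 4 6 9)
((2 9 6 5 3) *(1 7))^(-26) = (2 3 5 6 9) = [0, 1, 3, 5, 4, 6, 9, 7, 8, 2]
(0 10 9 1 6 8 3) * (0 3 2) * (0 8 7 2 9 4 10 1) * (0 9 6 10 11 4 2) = (0 1 10 2 8 6 7)(4 11) = [1, 10, 8, 3, 11, 5, 7, 0, 6, 9, 2, 4]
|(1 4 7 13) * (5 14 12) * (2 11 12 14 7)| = |(14)(1 4 2 11 12 5 7 13)| = 8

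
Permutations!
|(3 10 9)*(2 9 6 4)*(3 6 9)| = 6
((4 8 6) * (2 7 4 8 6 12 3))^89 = (2 12 6 7 3 8 4) = [0, 1, 12, 8, 2, 5, 7, 3, 4, 9, 10, 11, 6]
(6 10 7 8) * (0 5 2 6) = (0 5 2 6 10 7 8) = [5, 1, 6, 3, 4, 2, 10, 8, 0, 9, 7]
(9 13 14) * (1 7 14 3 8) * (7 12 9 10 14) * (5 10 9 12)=[0, 5, 2, 8, 4, 10, 6, 7, 1, 13, 14, 11, 12, 3, 9]=(1 5 10 14 9 13 3 8)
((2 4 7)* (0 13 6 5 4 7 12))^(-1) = (0 12 4 5 6 13)(2 7) = [12, 1, 7, 3, 5, 6, 13, 2, 8, 9, 10, 11, 4, 0]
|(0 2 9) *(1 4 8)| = 3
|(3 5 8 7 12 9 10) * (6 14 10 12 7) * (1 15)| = 6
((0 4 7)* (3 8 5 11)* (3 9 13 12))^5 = (0 7 4)(3 13 11 8 12 9 5) = [7, 1, 2, 13, 0, 3, 6, 4, 12, 5, 10, 8, 9, 11]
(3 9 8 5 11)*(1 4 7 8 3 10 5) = (1 4 7 8)(3 9)(5 11 10) = [0, 4, 2, 9, 7, 11, 6, 8, 1, 3, 5, 10]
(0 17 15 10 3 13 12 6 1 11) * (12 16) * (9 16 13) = [17, 11, 2, 9, 4, 5, 1, 7, 8, 16, 3, 0, 6, 13, 14, 10, 12, 15] = (0 17 15 10 3 9 16 12 6 1 11)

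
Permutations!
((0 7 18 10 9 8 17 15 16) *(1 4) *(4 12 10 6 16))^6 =(0 7 18 6 16)(1 15 8 10)(4 17 9 12) =[7, 15, 2, 3, 17, 5, 16, 18, 10, 12, 1, 11, 4, 13, 14, 8, 0, 9, 6]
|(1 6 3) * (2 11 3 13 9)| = |(1 6 13 9 2 11 3)| = 7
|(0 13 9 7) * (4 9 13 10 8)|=|(13)(0 10 8 4 9 7)|=6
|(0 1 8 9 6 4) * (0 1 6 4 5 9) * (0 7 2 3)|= 10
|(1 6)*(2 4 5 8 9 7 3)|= 14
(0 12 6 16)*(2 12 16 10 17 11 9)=(0 16)(2 12 6 10 17 11 9)=[16, 1, 12, 3, 4, 5, 10, 7, 8, 2, 17, 9, 6, 13, 14, 15, 0, 11]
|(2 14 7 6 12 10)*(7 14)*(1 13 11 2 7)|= 4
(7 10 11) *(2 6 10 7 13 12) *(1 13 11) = (1 13 12 2 6 10) = [0, 13, 6, 3, 4, 5, 10, 7, 8, 9, 1, 11, 2, 12]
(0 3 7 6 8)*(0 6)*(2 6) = (0 3 7)(2 6 8) = [3, 1, 6, 7, 4, 5, 8, 0, 2]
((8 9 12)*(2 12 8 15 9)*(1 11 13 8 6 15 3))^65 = (1 13 2 3 11 8 12)(6 9 15) = [0, 13, 3, 11, 4, 5, 9, 7, 12, 15, 10, 8, 1, 2, 14, 6]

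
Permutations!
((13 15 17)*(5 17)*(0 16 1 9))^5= (0 16 1 9)(5 17 13 15)= [16, 9, 2, 3, 4, 17, 6, 7, 8, 0, 10, 11, 12, 15, 14, 5, 1, 13]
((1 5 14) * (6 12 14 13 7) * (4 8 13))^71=[0, 14, 2, 3, 5, 1, 7, 13, 4, 9, 10, 11, 6, 8, 12]=(1 14 12 6 7 13 8 4 5)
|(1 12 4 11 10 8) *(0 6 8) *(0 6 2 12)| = |(0 2 12 4 11 10 6 8 1)| = 9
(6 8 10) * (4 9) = (4 9)(6 8 10) = [0, 1, 2, 3, 9, 5, 8, 7, 10, 4, 6]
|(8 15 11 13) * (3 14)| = |(3 14)(8 15 11 13)| = 4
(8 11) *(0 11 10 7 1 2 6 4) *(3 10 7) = [11, 2, 6, 10, 0, 5, 4, 1, 7, 9, 3, 8] = (0 11 8 7 1 2 6 4)(3 10)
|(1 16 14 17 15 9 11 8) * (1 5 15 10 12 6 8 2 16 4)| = 12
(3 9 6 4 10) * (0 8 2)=(0 8 2)(3 9 6 4 10)=[8, 1, 0, 9, 10, 5, 4, 7, 2, 6, 3]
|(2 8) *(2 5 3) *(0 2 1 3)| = |(0 2 8 5)(1 3)| = 4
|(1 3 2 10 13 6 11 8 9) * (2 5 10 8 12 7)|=12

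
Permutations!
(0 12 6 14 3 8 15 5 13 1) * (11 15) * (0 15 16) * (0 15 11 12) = [0, 11, 2, 8, 4, 13, 14, 7, 12, 9, 10, 16, 6, 1, 3, 5, 15] = (1 11 16 15 5 13)(3 8 12 6 14)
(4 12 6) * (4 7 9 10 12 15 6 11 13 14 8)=(4 15 6 7 9 10 12 11 13 14 8)=[0, 1, 2, 3, 15, 5, 7, 9, 4, 10, 12, 13, 11, 14, 8, 6]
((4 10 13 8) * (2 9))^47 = (2 9)(4 8 13 10) = [0, 1, 9, 3, 8, 5, 6, 7, 13, 2, 4, 11, 12, 10]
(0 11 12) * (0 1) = (0 11 12 1) = [11, 0, 2, 3, 4, 5, 6, 7, 8, 9, 10, 12, 1]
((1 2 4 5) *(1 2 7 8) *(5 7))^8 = (1 2 7)(4 8 5) = [0, 2, 7, 3, 8, 4, 6, 1, 5]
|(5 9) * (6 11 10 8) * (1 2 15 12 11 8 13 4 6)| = |(1 2 15 12 11 10 13 4 6 8)(5 9)| = 10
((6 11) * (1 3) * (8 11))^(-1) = (1 3)(6 11 8) = [0, 3, 2, 1, 4, 5, 11, 7, 6, 9, 10, 8]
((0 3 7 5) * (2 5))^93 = (0 2 3 5 7) = [2, 1, 3, 5, 4, 7, 6, 0]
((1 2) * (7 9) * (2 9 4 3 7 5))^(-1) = (1 2 5 9)(3 4 7) = [0, 2, 5, 4, 7, 9, 6, 3, 8, 1]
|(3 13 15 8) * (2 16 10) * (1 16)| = |(1 16 10 2)(3 13 15 8)| = 4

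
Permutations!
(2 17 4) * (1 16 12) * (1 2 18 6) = (1 16 12 2 17 4 18 6) = [0, 16, 17, 3, 18, 5, 1, 7, 8, 9, 10, 11, 2, 13, 14, 15, 12, 4, 6]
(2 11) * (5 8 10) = (2 11)(5 8 10) = [0, 1, 11, 3, 4, 8, 6, 7, 10, 9, 5, 2]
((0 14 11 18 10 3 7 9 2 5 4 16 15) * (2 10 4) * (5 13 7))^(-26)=(0 11 4 15 14 18 16)(2 7 10 5 13 9 3)=[11, 1, 7, 2, 15, 13, 6, 10, 8, 3, 5, 4, 12, 9, 18, 14, 0, 17, 16]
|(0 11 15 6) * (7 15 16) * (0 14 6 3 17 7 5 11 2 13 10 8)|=60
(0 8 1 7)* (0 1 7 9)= (0 8 7 1 9)= [8, 9, 2, 3, 4, 5, 6, 1, 7, 0]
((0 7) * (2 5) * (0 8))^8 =(0 8 7) =[8, 1, 2, 3, 4, 5, 6, 0, 7]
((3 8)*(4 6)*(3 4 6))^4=(3 8 4)=[0, 1, 2, 8, 3, 5, 6, 7, 4]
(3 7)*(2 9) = (2 9)(3 7) = [0, 1, 9, 7, 4, 5, 6, 3, 8, 2]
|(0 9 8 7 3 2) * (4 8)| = |(0 9 4 8 7 3 2)| = 7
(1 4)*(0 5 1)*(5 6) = (0 6 5 1 4) = [6, 4, 2, 3, 0, 1, 5]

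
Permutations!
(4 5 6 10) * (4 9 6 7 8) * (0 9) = (0 9 6 10)(4 5 7 8) = [9, 1, 2, 3, 5, 7, 10, 8, 4, 6, 0]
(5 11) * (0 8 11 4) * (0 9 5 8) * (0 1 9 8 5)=(0 1 9)(4 8 11 5)=[1, 9, 2, 3, 8, 4, 6, 7, 11, 0, 10, 5]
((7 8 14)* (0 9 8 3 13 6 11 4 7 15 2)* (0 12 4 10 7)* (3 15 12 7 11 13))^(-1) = (0 4 12 14 8 9)(2 15 7)(6 13)(10 11) = [4, 1, 15, 3, 12, 5, 13, 2, 9, 0, 11, 10, 14, 6, 8, 7]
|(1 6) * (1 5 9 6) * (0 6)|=|(0 6 5 9)|=4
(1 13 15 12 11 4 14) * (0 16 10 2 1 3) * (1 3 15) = (0 16 10 2 3)(1 13)(4 14 15 12 11) = [16, 13, 3, 0, 14, 5, 6, 7, 8, 9, 2, 4, 11, 1, 15, 12, 10]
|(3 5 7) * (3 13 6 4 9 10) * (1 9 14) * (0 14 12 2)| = 13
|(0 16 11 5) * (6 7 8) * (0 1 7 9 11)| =|(0 16)(1 7 8 6 9 11 5)| =14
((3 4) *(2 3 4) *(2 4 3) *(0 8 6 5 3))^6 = [0, 1, 2, 3, 4, 5, 6, 7, 8] = (8)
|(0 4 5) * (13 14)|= 6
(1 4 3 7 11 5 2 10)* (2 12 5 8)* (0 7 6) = (0 7 11 8 2 10 1 4 3 6)(5 12) = [7, 4, 10, 6, 3, 12, 0, 11, 2, 9, 1, 8, 5]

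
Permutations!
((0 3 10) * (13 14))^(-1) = (0 10 3)(13 14) = [10, 1, 2, 0, 4, 5, 6, 7, 8, 9, 3, 11, 12, 14, 13]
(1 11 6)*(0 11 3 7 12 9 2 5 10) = (0 11 6 1 3 7 12 9 2 5 10) = [11, 3, 5, 7, 4, 10, 1, 12, 8, 2, 0, 6, 9]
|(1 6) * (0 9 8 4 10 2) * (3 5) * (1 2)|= |(0 9 8 4 10 1 6 2)(3 5)|= 8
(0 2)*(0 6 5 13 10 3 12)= (0 2 6 5 13 10 3 12)= [2, 1, 6, 12, 4, 13, 5, 7, 8, 9, 3, 11, 0, 10]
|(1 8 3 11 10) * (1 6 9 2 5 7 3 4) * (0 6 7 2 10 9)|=|(0 6)(1 8 4)(2 5)(3 11 9 10 7)|=30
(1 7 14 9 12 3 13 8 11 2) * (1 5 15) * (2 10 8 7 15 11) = (1 15)(2 5 11 10 8)(3 13 7 14 9 12) = [0, 15, 5, 13, 4, 11, 6, 14, 2, 12, 8, 10, 3, 7, 9, 1]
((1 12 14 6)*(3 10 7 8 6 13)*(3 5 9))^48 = (1 5 7 12 9 8 14 3 6 13 10) = [0, 5, 2, 6, 4, 7, 13, 12, 14, 8, 1, 11, 9, 10, 3]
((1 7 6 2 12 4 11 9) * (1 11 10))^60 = [0, 12, 1, 3, 6, 5, 10, 4, 8, 9, 2, 11, 7] = (1 12 7 4 6 10 2)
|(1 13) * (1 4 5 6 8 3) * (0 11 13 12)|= 10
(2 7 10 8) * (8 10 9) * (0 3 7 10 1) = (0 3 7 9 8 2 10 1) = [3, 0, 10, 7, 4, 5, 6, 9, 2, 8, 1]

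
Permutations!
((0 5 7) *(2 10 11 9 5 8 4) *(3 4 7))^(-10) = (0 7 8)(2 5 10 3 11 4 9) = [7, 1, 5, 11, 9, 10, 6, 8, 0, 2, 3, 4]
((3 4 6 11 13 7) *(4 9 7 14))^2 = (3 7 9)(4 11 14 6 13) = [0, 1, 2, 7, 11, 5, 13, 9, 8, 3, 10, 14, 12, 4, 6]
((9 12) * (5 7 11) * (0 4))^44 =(12)(5 11 7) =[0, 1, 2, 3, 4, 11, 6, 5, 8, 9, 10, 7, 12]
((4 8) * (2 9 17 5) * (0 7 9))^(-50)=[5, 1, 17, 3, 4, 9, 6, 2, 8, 0, 10, 11, 12, 13, 14, 15, 16, 7]=(0 5 9)(2 17 7)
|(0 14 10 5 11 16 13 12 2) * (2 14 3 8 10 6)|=|(0 3 8 10 5 11 16 13 12 14 6 2)|=12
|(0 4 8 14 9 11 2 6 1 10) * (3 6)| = 11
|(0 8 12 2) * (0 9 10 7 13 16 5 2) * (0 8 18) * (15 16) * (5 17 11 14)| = |(0 18)(2 9 10 7 13 15 16 17 11 14 5)(8 12)| = 22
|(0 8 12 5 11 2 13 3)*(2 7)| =9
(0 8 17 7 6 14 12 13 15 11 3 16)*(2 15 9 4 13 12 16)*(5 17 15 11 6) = (0 8 15 6 14 16)(2 11 3)(4 13 9)(5 17 7) = [8, 1, 11, 2, 13, 17, 14, 5, 15, 4, 10, 3, 12, 9, 16, 6, 0, 7]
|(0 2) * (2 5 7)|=4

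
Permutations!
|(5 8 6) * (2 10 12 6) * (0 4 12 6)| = 15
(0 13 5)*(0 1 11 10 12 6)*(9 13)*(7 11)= [9, 7, 2, 3, 4, 1, 0, 11, 8, 13, 12, 10, 6, 5]= (0 9 13 5 1 7 11 10 12 6)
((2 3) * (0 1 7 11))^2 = (0 7)(1 11) = [7, 11, 2, 3, 4, 5, 6, 0, 8, 9, 10, 1]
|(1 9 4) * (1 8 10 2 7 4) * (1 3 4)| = |(1 9 3 4 8 10 2 7)| = 8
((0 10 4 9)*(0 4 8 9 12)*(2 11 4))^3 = (0 9 4 10 2 12 8 11) = [9, 1, 12, 3, 10, 5, 6, 7, 11, 4, 2, 0, 8]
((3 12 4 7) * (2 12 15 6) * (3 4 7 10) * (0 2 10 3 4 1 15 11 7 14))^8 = [0, 1, 2, 3, 4, 5, 6, 7, 8, 9, 10, 11, 12, 13, 14, 15] = (15)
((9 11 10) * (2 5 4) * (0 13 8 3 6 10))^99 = (0 3 9 13 6 11 8 10) = [3, 1, 2, 9, 4, 5, 11, 7, 10, 13, 0, 8, 12, 6]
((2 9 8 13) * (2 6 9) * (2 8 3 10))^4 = (2 9 8 3 13 10 6) = [0, 1, 9, 13, 4, 5, 2, 7, 3, 8, 6, 11, 12, 10]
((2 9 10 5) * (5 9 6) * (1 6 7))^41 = (1 6 5 2 7)(9 10) = [0, 6, 7, 3, 4, 2, 5, 1, 8, 10, 9]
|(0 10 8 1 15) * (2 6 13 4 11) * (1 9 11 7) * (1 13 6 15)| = |(0 10 8 9 11 2 15)(4 7 13)| = 21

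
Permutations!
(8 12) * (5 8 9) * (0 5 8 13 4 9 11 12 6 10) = [5, 1, 2, 3, 9, 13, 10, 7, 6, 8, 0, 12, 11, 4] = (0 5 13 4 9 8 6 10)(11 12)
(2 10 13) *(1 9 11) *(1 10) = (1 9 11 10 13 2) = [0, 9, 1, 3, 4, 5, 6, 7, 8, 11, 13, 10, 12, 2]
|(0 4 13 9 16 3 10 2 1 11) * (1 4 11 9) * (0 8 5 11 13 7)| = 30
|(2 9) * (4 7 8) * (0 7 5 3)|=|(0 7 8 4 5 3)(2 9)|=6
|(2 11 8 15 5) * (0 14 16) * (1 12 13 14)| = 30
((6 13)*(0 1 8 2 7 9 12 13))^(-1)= (0 6 13 12 9 7 2 8 1)= [6, 0, 8, 3, 4, 5, 13, 2, 1, 7, 10, 11, 9, 12]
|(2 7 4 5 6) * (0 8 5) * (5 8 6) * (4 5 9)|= 7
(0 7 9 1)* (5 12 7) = [5, 0, 2, 3, 4, 12, 6, 9, 8, 1, 10, 11, 7] = (0 5 12 7 9 1)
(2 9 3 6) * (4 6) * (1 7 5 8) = (1 7 5 8)(2 9 3 4 6) = [0, 7, 9, 4, 6, 8, 2, 5, 1, 3]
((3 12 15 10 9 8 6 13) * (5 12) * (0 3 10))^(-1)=(0 15 12 5 3)(6 8 9 10 13)=[15, 1, 2, 0, 4, 3, 8, 7, 9, 10, 13, 11, 5, 6, 14, 12]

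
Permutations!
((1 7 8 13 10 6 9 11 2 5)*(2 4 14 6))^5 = (14)(1 2 13 7 5 10 8) = [0, 2, 13, 3, 4, 10, 6, 5, 1, 9, 8, 11, 12, 7, 14]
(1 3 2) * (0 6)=[6, 3, 1, 2, 4, 5, 0]=(0 6)(1 3 2)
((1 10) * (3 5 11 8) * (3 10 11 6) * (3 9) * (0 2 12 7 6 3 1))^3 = [7, 10, 6, 5, 4, 3, 11, 1, 2, 8, 12, 0, 9] = (0 7 1 10 12 9 8 2 6 11)(3 5)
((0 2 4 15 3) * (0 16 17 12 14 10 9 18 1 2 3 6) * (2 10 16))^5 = (0 6 15 4 2 3)(1 10 9 18)(12 14 16 17) = [6, 10, 3, 0, 2, 5, 15, 7, 8, 18, 9, 11, 14, 13, 16, 4, 17, 12, 1]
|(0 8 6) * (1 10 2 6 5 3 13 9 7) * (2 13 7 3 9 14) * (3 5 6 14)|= 30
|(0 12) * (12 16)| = |(0 16 12)| = 3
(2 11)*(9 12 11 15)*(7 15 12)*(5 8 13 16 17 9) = (2 12 11)(5 8 13 16 17 9 7 15) = [0, 1, 12, 3, 4, 8, 6, 15, 13, 7, 10, 2, 11, 16, 14, 5, 17, 9]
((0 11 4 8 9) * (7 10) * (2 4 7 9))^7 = (0 7 9 11 10)(2 4 8) = [7, 1, 4, 3, 8, 5, 6, 9, 2, 11, 0, 10]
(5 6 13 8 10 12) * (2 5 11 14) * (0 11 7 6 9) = (0 11 14 2 5 9)(6 13 8 10 12 7) = [11, 1, 5, 3, 4, 9, 13, 6, 10, 0, 12, 14, 7, 8, 2]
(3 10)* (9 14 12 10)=(3 9 14 12 10)=[0, 1, 2, 9, 4, 5, 6, 7, 8, 14, 3, 11, 10, 13, 12]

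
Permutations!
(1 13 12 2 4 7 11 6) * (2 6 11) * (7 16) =(1 13 12 6)(2 4 16 7) =[0, 13, 4, 3, 16, 5, 1, 2, 8, 9, 10, 11, 6, 12, 14, 15, 7]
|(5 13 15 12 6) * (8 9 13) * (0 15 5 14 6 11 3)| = |(0 15 12 11 3)(5 8 9 13)(6 14)| = 20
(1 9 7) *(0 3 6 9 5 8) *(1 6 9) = (0 3 9 7 6 1 5 8) = [3, 5, 2, 9, 4, 8, 1, 6, 0, 7]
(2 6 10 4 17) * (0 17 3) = (0 17 2 6 10 4 3) = [17, 1, 6, 0, 3, 5, 10, 7, 8, 9, 4, 11, 12, 13, 14, 15, 16, 2]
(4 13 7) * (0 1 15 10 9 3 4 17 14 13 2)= [1, 15, 0, 4, 2, 5, 6, 17, 8, 3, 9, 11, 12, 7, 13, 10, 16, 14]= (0 1 15 10 9 3 4 2)(7 17 14 13)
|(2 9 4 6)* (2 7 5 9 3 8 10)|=|(2 3 8 10)(4 6 7 5 9)|=20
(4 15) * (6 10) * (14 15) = (4 14 15)(6 10) = [0, 1, 2, 3, 14, 5, 10, 7, 8, 9, 6, 11, 12, 13, 15, 4]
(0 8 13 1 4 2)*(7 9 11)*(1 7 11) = [8, 4, 0, 3, 2, 5, 6, 9, 13, 1, 10, 11, 12, 7] = (0 8 13 7 9 1 4 2)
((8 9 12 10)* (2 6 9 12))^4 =(2 6 9)(8 12 10) =[0, 1, 6, 3, 4, 5, 9, 7, 12, 2, 8, 11, 10]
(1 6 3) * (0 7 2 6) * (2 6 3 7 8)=(0 8 2 3 1)(6 7)=[8, 0, 3, 1, 4, 5, 7, 6, 2]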